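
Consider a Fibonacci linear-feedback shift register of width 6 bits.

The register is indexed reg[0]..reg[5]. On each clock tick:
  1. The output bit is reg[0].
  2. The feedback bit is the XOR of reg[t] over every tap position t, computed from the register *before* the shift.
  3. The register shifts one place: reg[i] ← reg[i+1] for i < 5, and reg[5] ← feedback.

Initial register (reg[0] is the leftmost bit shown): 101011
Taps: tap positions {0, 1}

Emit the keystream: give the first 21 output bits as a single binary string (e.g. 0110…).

tick  register→output (feedback)
  0  101011→1 (1)
  1  010111→0 (1)
  2  101111→1 (1)
  3  011111→0 (1)
  4  111111→1 (0)
  5  111110→1 (0)
  6  111100→1 (0)
  7  111000→1 (0)
  8  110000→1 (0)
  9  100000→1 (1)
 10  000001→0 (0)
 11  000010→0 (0)
 12  000100→0 (0)
 13  001000→0 (0)
 14  010000→0 (1)
 15  100001→1 (1)
 16  000011→0 (0)
 17  000110→0 (0)
 18  001100→0 (0)
 19  011000→0 (1)
 20  110001→1 (0)

101011111100000100001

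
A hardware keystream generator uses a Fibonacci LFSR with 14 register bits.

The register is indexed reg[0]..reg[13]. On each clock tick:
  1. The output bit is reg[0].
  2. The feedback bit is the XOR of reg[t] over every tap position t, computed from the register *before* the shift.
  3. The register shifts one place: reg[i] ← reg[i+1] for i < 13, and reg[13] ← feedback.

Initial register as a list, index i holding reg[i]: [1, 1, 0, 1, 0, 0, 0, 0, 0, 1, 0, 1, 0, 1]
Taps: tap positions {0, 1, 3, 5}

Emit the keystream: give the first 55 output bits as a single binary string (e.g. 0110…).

1101000001010111111000101110110110110111101101100100111

step | reg (before) | out | fb
   0 | 11010000010101 | 1 | 1
   1 | 10100000101011 | 1 | 1
   2 | 01000001010111 | 0 | 1
   3 | 10000010101111 | 1 | 1
   4 | 00000101011111 | 0 | 1
   5 | 00001010111111 | 0 | 0
   6 | 00010101111110 | 0 | 0
   7 | 00101011111100 | 0 | 0
   8 | 01010111111000 | 0 | 1
   9 | 10101111110001 | 1 | 0
  10 | 01011111100010 | 0 | 1
  11 | 10111111000101 | 1 | 1
  12 | 01111110001011 | 0 | 1
  13 | 11111100010111 | 1 | 0
  14 | 11111000101110 | 1 | 1
  15 | 11110001011101 | 1 | 1
  16 | 11100010111011 | 1 | 0
  17 | 11000101110110 | 1 | 1
  18 | 10001011101101 | 1 | 1
  19 | 00010111011011 | 0 | 0
  20 | 00101110110110 | 0 | 1
  21 | 01011101101101 | 0 | 1
  22 | 10111011011011 | 1 | 0
  23 | 01110110110110 | 0 | 1
  24 | 11101101101101 | 1 | 1
  25 | 11011011011011 | 1 | 1
  26 | 10110110110111 | 1 | 1
  27 | 01101101101111 | 0 | 0
  28 | 11011011011110 | 1 | 1
  29 | 10110110111101 | 1 | 1
  30 | 01101101111011 | 0 | 0
  31 | 11011011110110 | 1 | 1
  32 | 10110111101101 | 1 | 1
  33 | 01101111011011 | 0 | 0
  34 | 11011110110110 | 1 | 0
  35 | 10111101101100 | 1 | 1
  36 | 01111011011001 | 0 | 0
  37 | 11110110110010 | 1 | 0
  38 | 11101101100100 | 1 | 1
  39 | 11011011001001 | 1 | 1
  40 | 10110110010011 | 1 | 1
  41 | 01101100100111 | 0 | 0
  42 | 11011001001110 | 1 | 1
  43 | 10110010011101 | 1 | 0
  44 | 01100100111010 | 0 | 0
  45 | 11001001110100 | 1 | 0
  46 | 10010011101000 | 1 | 0
  47 | 00100111010000 | 0 | 1
  48 | 01001110100001 | 0 | 0
  49 | 10011101000010 | 1 | 1
  50 | 00111010000101 | 0 | 1
  51 | 01110100001011 | 0 | 1
  52 | 11101000010111 | 1 | 0
  53 | 11010000101110 | 1 | 1
  54 | 10100001011101 | 1 | 1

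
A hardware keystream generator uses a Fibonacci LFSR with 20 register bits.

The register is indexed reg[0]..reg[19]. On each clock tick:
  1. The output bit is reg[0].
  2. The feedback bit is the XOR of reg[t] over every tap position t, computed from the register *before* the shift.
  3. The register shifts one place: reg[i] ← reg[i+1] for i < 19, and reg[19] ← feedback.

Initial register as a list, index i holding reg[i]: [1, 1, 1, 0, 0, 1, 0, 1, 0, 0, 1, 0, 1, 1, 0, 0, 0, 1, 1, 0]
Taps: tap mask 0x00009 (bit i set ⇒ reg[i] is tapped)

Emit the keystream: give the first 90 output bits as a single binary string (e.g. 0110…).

step | reg (before) | out | fb
   0 | 11100101001011000110 | 1 | 1
   1 | 11001010010110001101 | 1 | 1
   2 | 10010100101100011011 | 1 | 0
   3 | 00101001011000110110 | 0 | 0
   4 | 01010010110001101100 | 0 | 1
   5 | 10100101100011011001 | 1 | 1
   6 | 01001011000110110011 | 0 | 0
   7 | 10010110001101100110 | 1 | 0
   8 | 00101100011011001100 | 0 | 0
   9 | 01011000110110011000 | 0 | 1
  10 | 10110001101100110001 | 1 | 0
  11 | 01100011011001100010 | 0 | 0
  12 | 11000110110011000100 | 1 | 1
  13 | 10001101100110001001 | 1 | 1
  14 | 00011011001100010011 | 0 | 1
  15 | 00110110011000100111 | 0 | 1
  16 | 01101100110001001111 | 0 | 0
  17 | 11011001100010011110 | 1 | 0
  18 | 10110011000100111100 | 1 | 0
  19 | 01100110001001111000 | 0 | 0
  20 | 11001100010011110000 | 1 | 1
  21 | 10011000100111100001 | 1 | 0
  22 | 00110001001111000010 | 0 | 1
  23 | 01100010011110000101 | 0 | 0
  24 | 11000100111100001010 | 1 | 1
  25 | 10001001111000010101 | 1 | 1
  26 | 00010011110000101011 | 0 | 1
  27 | 00100111100001010111 | 0 | 0
  28 | 01001111000010101110 | 0 | 0
  29 | 10011110000101011100 | 1 | 0
  30 | 00111100001010111000 | 0 | 1
  31 | 01111000010101110001 | 0 | 1
  32 | 11110000101011100011 | 1 | 0
  33 | 11100001010111000110 | 1 | 1
  34 | 11000010101110001101 | 1 | 1
  35 | 10000101011100011011 | 1 | 1
  36 | 00001010111000110111 | 0 | 0
  37 | 00010101110001101110 | 0 | 1
  38 | 00101011100011011101 | 0 | 0
  39 | 01010111000110111010 | 0 | 1
  40 | 10101110001101110101 | 1 | 1
  41 | 01011100011011101011 | 0 | 1
  42 | 10111000110111010111 | 1 | 0
  43 | 01110001101110101110 | 0 | 1
  44 | 11100011011101011101 | 1 | 1
  45 | 11000110111010111011 | 1 | 1
  46 | 10001101110101110111 | 1 | 1
  47 | 00011011101011101111 | 0 | 1
  48 | 00110111010111011111 | 0 | 1
  49 | 01101110101110111111 | 0 | 0
  50 | 11011101011101111110 | 1 | 0
  51 | 10111010111011111100 | 1 | 0
  52 | 01110101110111111000 | 0 | 1
  53 | 11101011101111110001 | 1 | 1
  54 | 11010111011111100011 | 1 | 0
  55 | 10101110111111000110 | 1 | 1
  56 | 01011101111110001101 | 0 | 1
  57 | 10111011111100011011 | 1 | 0
  58 | 01110111111000110110 | 0 | 1
  59 | 11101111110001101101 | 1 | 1
  60 | 11011111100011011011 | 1 | 0
  61 | 10111111000110110110 | 1 | 0
  62 | 01111110001101101100 | 0 | 1
  63 | 11111100011011011001 | 1 | 0
  64 | 11111000110110110010 | 1 | 0
  65 | 11110001101101100100 | 1 | 0
  66 | 11100011011011001000 | 1 | 1
  67 | 11000110110110010001 | 1 | 1
  68 | 10001101101100100011 | 1 | 1
  69 | 00011011011001000111 | 0 | 1
  70 | 00110110110010001111 | 0 | 1
  71 | 01101101100100011111 | 0 | 0
  72 | 11011011001000111110 | 1 | 0
  73 | 10110110010001111100 | 1 | 0
  74 | 01101100100011111000 | 0 | 0
  75 | 11011001000111110000 | 1 | 0
  76 | 10110010001111100000 | 1 | 0
  77 | 01100100011111000000 | 0 | 0
  78 | 11001000111110000000 | 1 | 1
  79 | 10010001111100000001 | 1 | 0
  80 | 00100011111000000010 | 0 | 0
  81 | 01000111110000000100 | 0 | 0
  82 | 10001111100000001000 | 1 | 1
  83 | 00011111000000010001 | 0 | 1
  84 | 00111110000000100011 | 0 | 1
  85 | 01111100000001000111 | 0 | 1
  86 | 11111000000010001111 | 1 | 0
  87 | 11110000000100011110 | 1 | 0
  88 | 11100000001000111100 | 1 | 1
  89 | 11000000010001111001 | 1 | 1

111001010010110001101100110001001111000010101110001101110101110111111000110110110010001111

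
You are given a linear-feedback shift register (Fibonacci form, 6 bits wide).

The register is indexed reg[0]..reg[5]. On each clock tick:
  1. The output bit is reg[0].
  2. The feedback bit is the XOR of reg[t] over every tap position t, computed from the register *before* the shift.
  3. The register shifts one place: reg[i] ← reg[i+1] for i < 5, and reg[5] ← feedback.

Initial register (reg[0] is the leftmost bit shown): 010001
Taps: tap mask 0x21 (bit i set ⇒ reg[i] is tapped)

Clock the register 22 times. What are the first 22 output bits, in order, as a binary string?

0100011000010000011111

k : reg_k → out_k, fb_k
0: 010001 → 0, fb=1
1: 100011 → 1, fb=0
2: 000110 → 0, fb=0
3: 001100 → 0, fb=0
4: 011000 → 0, fb=0
5: 110000 → 1, fb=1
6: 100001 → 1, fb=0
7: 000010 → 0, fb=0
8: 000100 → 0, fb=0
9: 001000 → 0, fb=0
10: 010000 → 0, fb=0
11: 100000 → 1, fb=1
12: 000001 → 0, fb=1
13: 000011 → 0, fb=1
14: 000111 → 0, fb=1
15: 001111 → 0, fb=1
16: 011111 → 0, fb=1
17: 111111 → 1, fb=0
18: 111110 → 1, fb=1
19: 111101 → 1, fb=0
20: 111010 → 1, fb=1
21: 110101 → 1, fb=0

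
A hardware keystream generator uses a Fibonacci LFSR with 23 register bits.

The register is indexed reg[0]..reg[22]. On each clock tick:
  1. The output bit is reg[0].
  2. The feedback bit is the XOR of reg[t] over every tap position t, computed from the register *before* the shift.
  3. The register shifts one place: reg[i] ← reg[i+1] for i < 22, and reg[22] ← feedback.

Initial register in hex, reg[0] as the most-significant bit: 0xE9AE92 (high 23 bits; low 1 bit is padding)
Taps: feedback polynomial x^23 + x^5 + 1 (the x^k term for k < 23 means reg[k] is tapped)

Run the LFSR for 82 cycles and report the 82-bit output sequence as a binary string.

step | reg (before) | out | fb
   0 | 11101001101011101001001 | 1 | 1
   1 | 11010011010111010010011 | 1 | 1
   2 | 10100110101110100100111 | 1 | 0
   3 | 01001101011101001001110 | 0 | 1
   4 | 10011010111010010011101 | 1 | 1
   5 | 00110101110100100111011 | 0 | 1
   6 | 01101011101001001110111 | 0 | 0
   7 | 11010111010010011101110 | 1 | 0
   8 | 10101110100100111011100 | 1 | 0
   9 | 01011101001001110111000 | 0 | 1
  10 | 10111010010011101110001 | 1 | 1
  11 | 01110100100111011100011 | 0 | 1
  12 | 11101001001110111000111 | 1 | 1
  13 | 11010010011101110001111 | 1 | 1
  14 | 10100100111011100011111 | 1 | 0
  15 | 01001001110111000111110 | 0 | 0
  16 | 10010011101110001111100 | 1 | 1
  17 | 00100111011100011111001 | 0 | 1
  18 | 01001110111000111110011 | 0 | 1
  19 | 10011101110001111100111 | 1 | 0
  20 | 00111011100011111001110 | 0 | 0
  21 | 01110111000111110011100 | 0 | 1
  22 | 11101110001111100111001 | 1 | 0
  23 | 11011100011111001110010 | 1 | 0
  24 | 10111000111110011100100 | 1 | 1
  25 | 01110001111100111001001 | 0 | 0
  26 | 11100011111001110010010 | 1 | 1
  27 | 11000111110011100100101 | 1 | 0
  28 | 10001111100111001001010 | 1 | 0
  29 | 00011111001110010010100 | 0 | 1
  30 | 00111110011100100101001 | 0 | 1
  31 | 01111100111001001010011 | 0 | 1
  32 | 11111001110010010100111 | 1 | 1
  33 | 11110011100100101001111 | 1 | 1
  34 | 11100111001001010011111 | 1 | 0
  35 | 11001110010010100111110 | 1 | 0
  36 | 10011100100101001111100 | 1 | 0
  37 | 00111001001010011111000 | 0 | 0
  38 | 01110010010100111110000 | 0 | 0
  39 | 11100100101001111100000 | 1 | 0
  40 | 11001001010011111000000 | 1 | 1
  41 | 10010010100111110000001 | 1 | 1
  42 | 00100101001111100000011 | 0 | 1
  43 | 01001010011111000000111 | 0 | 0
  44 | 10010100111110000001110 | 1 | 0
  45 | 00101001111100000011100 | 0 | 0
  46 | 01010011111000000111000 | 0 | 0
  47 | 10100111110000001110000 | 1 | 0
  48 | 01001111100000011100000 | 0 | 1
  49 | 10011111000000111000001 | 1 | 0
  50 | 00111110000001110000010 | 0 | 1
  51 | 01111100000011100000101 | 0 | 1
  52 | 11111000000111000001011 | 1 | 1
  53 | 11110000001110000010111 | 1 | 1
  54 | 11100000011100000101111 | 1 | 1
  55 | 11000000111000001011111 | 1 | 1
  56 | 10000001110000010111111 | 1 | 1
  57 | 00000011100000101111111 | 0 | 0
  58 | 00000111000001011111110 | 0 | 1
  59 | 00001110000010111111101 | 0 | 1
  60 | 00011100000101111111011 | 0 | 1
  61 | 00111000001011111110111 | 0 | 0
  62 | 01110000010111111101110 | 0 | 0
  63 | 11100000101111111011100 | 1 | 1
  64 | 11000001011111110111001 | 1 | 1
  65 | 10000010111111101110011 | 1 | 1
  66 | 00000101111111011100111 | 0 | 1
  67 | 00001011111110111001111 | 0 | 0
  68 | 00010111111101110011110 | 0 | 1
  69 | 00101111111011100111101 | 0 | 1
  70 | 01011111110111001111011 | 0 | 1
  71 | 10111111101110011110111 | 1 | 0
  72 | 01111111011100111101110 | 0 | 1
  73 | 11111110111001111011101 | 1 | 0
  74 | 11111101110011110111010 | 1 | 0
  75 | 11111011100111101110100 | 1 | 1
  76 | 11110111001111011101001 | 1 | 0
  77 | 11101110011110111010010 | 1 | 0
  78 | 11011100111101110100100 | 1 | 0
  79 | 10111001111011101001000 | 1 | 1
  80 | 01110011110111010010001 | 0 | 0
  81 | 11100111101110100100010 | 1 | 0

1110100110101110100100111011100011111001110010010100111110000001110000010111111101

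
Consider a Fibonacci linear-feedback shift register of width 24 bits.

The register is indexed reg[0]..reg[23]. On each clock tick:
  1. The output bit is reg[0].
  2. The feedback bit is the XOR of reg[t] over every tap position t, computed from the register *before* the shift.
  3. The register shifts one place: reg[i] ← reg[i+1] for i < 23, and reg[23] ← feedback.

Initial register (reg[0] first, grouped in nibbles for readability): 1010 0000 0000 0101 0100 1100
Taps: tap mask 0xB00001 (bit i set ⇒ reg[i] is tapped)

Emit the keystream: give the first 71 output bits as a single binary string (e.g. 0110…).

10100000000001010100110010101010101011000000100111110010100110110110001

k : reg_k → out_k, fb_k
0: 101000000000010101001100 → 1, fb=1
1: 010000000000101010011001 → 0, fb=0
2: 100000000001010100110010 → 1, fb=1
3: 000000000010101001100101 → 0, fb=0
4: 000000000101010011001010 → 0, fb=1
5: 000000001010100110010101 → 0, fb=0
6: 000000010101001100101010 → 0, fb=1
7: 000000101010011001010101 → 0, fb=0
8: 000001010100110010101010 → 0, fb=1
9: 000010101001100101010101 → 0, fb=0
10: 000101010011001010101010 → 0, fb=1
11: 001010100110010101010101 → 0, fb=0
12: 010101001100101010101010 → 0, fb=1
13: 101010011001010101010101 → 1, fb=1
14: 010100110010101010101011 → 0, fb=0
15: 101001100101010101010110 → 1, fb=0
16: 010011001010101010101100 → 0, fb=0
17: 100110010101010101011000 → 1, fb=0
18: 001100101010101010110000 → 0, fb=0
19: 011001010101010101100000 → 0, fb=0
20: 110010101010101011000000 → 1, fb=1
21: 100101010101010110000001 → 1, fb=0
22: 001010101010101100000010 → 0, fb=0
23: 010101010101011000000100 → 0, fb=1
24: 101010101010110000001001 → 1, fb=1
25: 010101010101100000010011 → 0, fb=1
26: 101010101011000000100111 → 1, fb=1
27: 010101010110000001001111 → 0, fb=1
28: 101010101100000010011111 → 1, fb=0
29: 010101011000000100111110 → 0, fb=0
30: 101010110000001001111100 → 1, fb=1
31: 010101100000010011111001 → 0, fb=0
32: 101011000000100111110010 → 1, fb=1
33: 010110000001001111100101 → 0, fb=0
34: 101100000010011111001010 → 1, fb=0
35: 011000000100111110010100 → 0, fb=1
36: 110000001001111100101001 → 1, fb=1
37: 100000010011111001010011 → 1, fb=0
38: 000000100111110010100110 → 0, fb=1
39: 000001001111100101001101 → 0, fb=1
40: 000010011111001010011011 → 0, fb=0
41: 000100111110010100110110 → 0, fb=1
42: 001001111100101001101101 → 0, fb=1
43: 010011111001010011011011 → 0, fb=0
44: 100111110010100110110110 → 1, fb=0
45: 001111100101001101101100 → 0, fb=0
46: 011111001010011011011000 → 0, fb=1
47: 111110010100110110110001 → 1, fb=0
48: 111100101001101101100010 → 1, fb=1
49: 111001010011011011000101 → 1, fb=1
50: 110010100110110110001011 → 1, fb=1
51: 100101001101101100010111 → 1, fb=1
52: 001010011011011000101111 → 0, fb=1
53: 010100110110110001011111 → 0, fb=1
54: 101001101101100010111111 → 1, fb=0
55: 010011011011000101111110 → 0, fb=0
56: 100110110110001011111100 → 1, fb=1
57: 001101101100010111111001 → 0, fb=0
58: 011011011000101111110010 → 0, fb=0
59: 110110110001011111100100 → 1, fb=0
60: 101101100010111111001000 → 1, fb=0
61: 011011000101111110010000 → 0, fb=0
62: 110110001011111100100000 → 1, fb=1
63: 101100010111111001000001 → 1, fb=0
64: 011000101111110010000010 → 0, fb=0
65: 110001011111100100000100 → 1, fb=0
66: 100010111111001000001000 → 1, fb=0
67: 000101111110010000010000 → 0, fb=0
68: 001011111100100000100000 → 0, fb=0
69: 010111111001000001000000 → 0, fb=0
70: 101111110010000010000000 → 1, fb=1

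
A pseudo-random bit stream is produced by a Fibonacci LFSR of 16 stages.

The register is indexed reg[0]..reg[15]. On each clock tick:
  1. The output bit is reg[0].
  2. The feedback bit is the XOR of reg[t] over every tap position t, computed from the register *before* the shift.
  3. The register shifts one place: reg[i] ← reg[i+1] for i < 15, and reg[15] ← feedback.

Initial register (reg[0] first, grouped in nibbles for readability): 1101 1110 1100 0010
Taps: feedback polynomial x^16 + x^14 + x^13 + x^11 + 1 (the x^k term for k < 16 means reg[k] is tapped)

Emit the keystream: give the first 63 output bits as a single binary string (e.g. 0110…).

step | reg (before) | out | fb
   0 | 1101111011000010 | 1 | 0
   1 | 1011110110000100 | 1 | 0
   2 | 0111101100001000 | 0 | 0
   3 | 1111011000010000 | 1 | 0
   4 | 1110110000100000 | 1 | 1
   5 | 1101100001000001 | 1 | 1
   6 | 1011000010000011 | 1 | 0
   7 | 0110000100000110 | 0 | 0
   8 | 1100001000001100 | 1 | 0
   9 | 1000010000011000 | 1 | 0
  10 | 0000100000110000 | 0 | 1
  11 | 0001000001100001 | 0 | 0
  12 | 0010000011000010 | 0 | 1
  13 | 0100000110000101 | 0 | 1
  14 | 1000001100001011 | 1 | 0
  15 | 0000011000010110 | 0 | 1
  16 | 0000110000101101 | 0 | 1
  17 | 0001100001011011 | 0 | 0
  18 | 0011000010110110 | 0 | 1
  19 | 0110000101101101 | 0 | 1
  20 | 1100001011011011 | 1 | 1
  21 | 1000010110110111 | 1 | 0
  22 | 0000101101101110 | 0 | 0
  23 | 0001011011011100 | 0 | 0
  24 | 0010110110111000 | 0 | 1
  25 | 0101101101110001 | 0 | 1
  26 | 1011011011100011 | 1 | 0
  27 | 0110110111000110 | 0 | 0
  28 | 1101101110001100 | 1 | 0
  29 | 1011011100011000 | 1 | 0
  30 | 0110111000110000 | 0 | 1
  31 | 1101110001100001 | 1 | 1
  32 | 1011100011000011 | 1 | 0
  33 | 0111000110000110 | 0 | 0
  34 | 1110001100001100 | 1 | 0
  35 | 1100011000011000 | 1 | 0
  36 | 1000110000110000 | 1 | 0
  37 | 0001100001100000 | 0 | 0
  38 | 0011000011000000 | 0 | 0
  39 | 0110000110000000 | 0 | 0
  40 | 1100001100000000 | 1 | 1
  41 | 1000011000000001 | 1 | 1
  42 | 0000110000000011 | 0 | 1
  43 | 0001100000000111 | 0 | 0
  44 | 0011000000001110 | 0 | 0
  45 | 0110000000011100 | 0 | 0
  46 | 1100000000111000 | 1 | 0
  47 | 1000000001110000 | 1 | 0
  48 | 0000000011100000 | 0 | 0
  49 | 0000000111000000 | 0 | 0
  50 | 0000001110000000 | 0 | 0
  51 | 0000011100000000 | 0 | 0
  52 | 0000111000000000 | 0 | 0
  53 | 0001110000000000 | 0 | 0
  54 | 0011100000000000 | 0 | 0
  55 | 0111000000000000 | 0 | 0
  56 | 1110000000000000 | 1 | 1
  57 | 1100000000000001 | 1 | 1
  58 | 1000000000000011 | 1 | 0
  59 | 0000000000000110 | 0 | 0
  60 | 0000000000001100 | 0 | 1
  61 | 0000000000011001 | 0 | 1
  62 | 0000000000110011 | 0 | 0

110111101100001000001100001011011011100011000011000000001110000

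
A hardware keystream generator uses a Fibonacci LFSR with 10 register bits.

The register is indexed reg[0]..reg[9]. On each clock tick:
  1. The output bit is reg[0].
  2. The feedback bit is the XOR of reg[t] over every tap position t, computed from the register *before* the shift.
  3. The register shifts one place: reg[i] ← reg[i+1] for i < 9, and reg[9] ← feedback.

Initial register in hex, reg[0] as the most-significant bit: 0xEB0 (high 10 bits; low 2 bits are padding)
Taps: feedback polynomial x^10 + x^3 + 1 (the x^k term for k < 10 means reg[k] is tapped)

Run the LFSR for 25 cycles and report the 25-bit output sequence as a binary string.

1110101100101100100100100

step | reg (before) | out | fb
   0 | 1110101100 | 1 | 1
   1 | 1101011001 | 1 | 0
   2 | 1010110010 | 1 | 1
   3 | 0101100101 | 0 | 1
   4 | 1011001011 | 1 | 0
   5 | 0110010110 | 0 | 0
   6 | 1100101100 | 1 | 1
   7 | 1001011001 | 1 | 0
   8 | 0010110010 | 0 | 0
   9 | 0101100100 | 0 | 1
  10 | 1011001001 | 1 | 0
  11 | 0110010010 | 0 | 0
  12 | 1100100100 | 1 | 1
  13 | 1001001001 | 1 | 0
  14 | 0010010010 | 0 | 0
  15 | 0100100100 | 0 | 0
  16 | 1001001000 | 1 | 0
  17 | 0010010000 | 0 | 0
  18 | 0100100000 | 0 | 0
  19 | 1001000000 | 1 | 0
  20 | 0010000000 | 0 | 0
  21 | 0100000000 | 0 | 0
  22 | 1000000000 | 1 | 1
  23 | 0000000001 | 0 | 0
  24 | 0000000010 | 0 | 0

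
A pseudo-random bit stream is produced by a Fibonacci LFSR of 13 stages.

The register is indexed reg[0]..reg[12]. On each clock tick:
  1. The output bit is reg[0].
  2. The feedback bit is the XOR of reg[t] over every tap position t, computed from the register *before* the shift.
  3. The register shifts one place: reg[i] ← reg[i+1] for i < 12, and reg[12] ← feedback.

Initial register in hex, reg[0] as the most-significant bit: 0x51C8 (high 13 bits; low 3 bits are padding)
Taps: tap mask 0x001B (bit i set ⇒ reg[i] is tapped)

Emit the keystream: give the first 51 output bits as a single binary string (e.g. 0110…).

tick  register→output (feedback)
  0  0101000111001→0 (0)
  1  1010001110010→1 (1)
  2  0100011100101→0 (1)
  3  1000111001011→1 (0)
  4  0001110010110→0 (0)
  5  0011100101100→0 (0)
  6  0111001011000→0 (0)
  7  1110010110000→1 (0)
  8  1100101100000→1 (1)
  9  1001011000001→1 (0)
 10  0010110000010→0 (1)
 11  0101100000101→0 (1)
 12  1011000001011→1 (0)
 13  0110000010110→0 (1)
 14  1100000101101→1 (0)
 15  1000001011010→1 (1)
 16  0000010110101→0 (0)
 17  0000101101010→0 (1)
 18  0001011010101→0 (1)
 19  0010110101011→0 (1)
 20  0101101010111→0 (1)
 21  1011010101111→1 (0)
 22  0110101011110→0 (0)
 23  1101010111100→1 (1)
 24  1010101111001→1 (0)
 25  0101011110010→0 (0)
 26  1010111100100→1 (0)
 27  0101111001000→0 (1)
 28  1011110010001→1 (1)
 29  0111100100011→0 (1)
 30  1111001000111→1 (1)
 31  1110010001111→1 (0)
 32  1100100011110→1 (1)
 33  1001000111101→1 (0)
 34  0010001111010→0 (0)
 35  0100011110100→0 (1)
 36  1000111101001→1 (0)
 37  0001111010010→0 (0)
 38  0011110100100→0 (0)
 39  0111101001000→0 (1)
 40  1111010010001→1 (1)
 41  1110100100011→1 (1)
 42  1101001000111→1 (1)
 43  1010010001111→1 (1)
 44  0100100011111→0 (0)
 45  1001000111110→1 (0)
 46  0010001111100→0 (0)
 47  0100011111000→0 (1)
 48  1000111110001→1 (0)
 49  0001111100010→0 (0)
 50  0011111000100→0 (0)

010100011100101100000101101010111100100011110100100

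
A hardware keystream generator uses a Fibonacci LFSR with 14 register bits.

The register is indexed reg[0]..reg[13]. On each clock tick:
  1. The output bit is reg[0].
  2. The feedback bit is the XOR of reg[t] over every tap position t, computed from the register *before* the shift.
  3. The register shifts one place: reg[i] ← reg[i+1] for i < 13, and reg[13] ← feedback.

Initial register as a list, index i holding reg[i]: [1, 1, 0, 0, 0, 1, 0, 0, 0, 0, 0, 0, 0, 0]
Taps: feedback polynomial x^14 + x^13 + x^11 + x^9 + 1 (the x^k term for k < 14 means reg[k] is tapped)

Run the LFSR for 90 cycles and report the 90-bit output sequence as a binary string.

110001000000001001110110010111110111011111010001101110010011000110010011110000000111110110

tick  register→output (feedback)
  0  11000100000000→1 (1)
  1  10001000000001→1 (0)
  2  00010000000010→0 (0)
  3  00100000000100→0 (1)
  4  01000000001001→0 (1)
  5  10000000010011→1 (1)
  6  00000000100111→0 (0)
  7  00000001001110→0 (1)
  8  00000010011101→0 (1)
  9  00000100111011→0 (0)
 10  00001001110110→0 (0)
 11  00010011101100→0 (1)
 12  00100111011001→0 (0)
 13  01001110110010→0 (1)
 14  10011101100101→1 (1)
 15  00111011001011→0 (1)
 16  01110110010111→0 (1)
 17  11101100101111→1 (1)
 18  11011001011111→1 (0)
 19  10110010111110→1 (1)
 20  01100101111101→0 (1)
 21  11001011111011→1 (1)
 22  10010111110111→1 (0)
 23  00101111101110→0 (1)
 24  01011111011101→0 (1)
 25  10111110111011→1 (1)
 26  01111101110111→0 (1)
 27  11111011101111→1 (1)
 28  11110111011111→1 (0)
 29  11101110111110→1 (1)
 30  11011101111101→1 (0)
 31  10111011111010→1 (0)
 32  01110111110100→0 (0)
 33  11101111101000→1 (1)
 34  11011111010001→1 (1)
 35  10111110100011→1 (0)
 36  01111101000110→0 (1)
 37  11111010001101→1 (1)
 38  11110100011011→1 (1)
 39  11101000110111→1 (0)
 40  11010001101110→1 (0)
 41  10100011011100→1 (1)
 42  01000110111001→0 (0)
 43  10001101110010→1 (0)
 44  00011011100100→0 (1)
 45  00110111001001→0 (1)
 46  01101110010011→0 (0)
 47  11011100100110→1 (0)
 48  10111001001100→1 (0)
 49  01110010011000→0 (1)
 50  11100100110001→1 (1)
 51  11001001100011→1 (0)
 52  10010011000110→1 (0)
 53  00100110001100→0 (1)
 54  01001100011001→0 (0)
 55  10011000110010→1 (0)
 56  00110001100100→0 (1)
 57  01100011001001→0 (1)
 58  11000110010011→1 (1)
 59  10001100100111→1 (1)
 60  00011001001111→0 (0)
 61  00110010011110→0 (0)
 62  01100100111100→0 (0)
 63  11001001111000→1 (0)
 64  10010011110000→1 (0)
 65  00100111100000→0 (0)
 66  01001111000000→0 (0)
 67  10011110000000→1 (1)
 68  00111100000001→0 (1)
 69  01111000000011→0 (1)
 70  11110000000111→1 (1)
 71  11100000001111→1 (1)
 72  11000000011111→1 (0)
 73  10000000111110→1 (1)
 74  00000001111101→0 (1)
 75  00000011111011→0 (0)
 76  00000111110110→0 (0)
 77  00001111101100→0 (1)
 78  00011111011001→0 (0)
 79  00111110110010→0 (1)
 80  01111101100101→0 (0)
 81  11111011001010→1 (1)
 82  11110110010101→1 (0)
 83  11101100101010→1 (1)
 84  11011001010101→1 (0)
 85  10110010101010→1 (1)
 86  01100101010101→0 (1)
 87  11001010101011→1 (0)
 88  10010101010110→1 (1)
 89  00101010101101→0 (0)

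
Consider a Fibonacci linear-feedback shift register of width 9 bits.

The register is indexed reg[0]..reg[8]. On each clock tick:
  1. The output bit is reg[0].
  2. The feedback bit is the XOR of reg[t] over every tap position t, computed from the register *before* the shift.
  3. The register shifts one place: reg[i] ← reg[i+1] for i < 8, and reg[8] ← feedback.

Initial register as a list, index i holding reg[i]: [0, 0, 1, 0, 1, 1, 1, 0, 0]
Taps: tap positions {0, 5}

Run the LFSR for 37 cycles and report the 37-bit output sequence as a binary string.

0010111001110000001110111010011110101

tick  register→output (feedback)
  0  001011100→0 (1)
  1  010111001→0 (1)
  2  101110011→1 (1)
  3  011100111→0 (0)
  4  111001110→1 (0)
  5  110011100→1 (0)
  6  100111000→1 (0)
  7  001110000→0 (0)
  8  011100000→0 (0)
  9  111000000→1 (1)
 10  110000001→1 (1)
 11  100000011→1 (1)
 12  000000111→0 (0)
 13  000001110→0 (1)
 14  000011101→0 (1)
 15  000111011→0 (1)
 16  001110111→0 (0)
 17  011101110→0 (1)
 18  111011101→1 (0)
 19  110111010→1 (0)
 20  101110100→1 (1)
 21  011101001→0 (1)
 22  111010011→1 (1)
 23  110100111→1 (1)
 24  101001111→1 (0)
 25  010011110→0 (1)
 26  100111101→1 (0)
 27  001111010→0 (1)
 28  011110101→0 (0)
 29  111101010→1 (0)
 30  111010100→1 (1)
 31  110101001→1 (0)
 32  101010010→1 (1)
 33  010100101→0 (0)
 34  101001010→1 (0)
 35  010010100→0 (0)
 36  100101000→1 (0)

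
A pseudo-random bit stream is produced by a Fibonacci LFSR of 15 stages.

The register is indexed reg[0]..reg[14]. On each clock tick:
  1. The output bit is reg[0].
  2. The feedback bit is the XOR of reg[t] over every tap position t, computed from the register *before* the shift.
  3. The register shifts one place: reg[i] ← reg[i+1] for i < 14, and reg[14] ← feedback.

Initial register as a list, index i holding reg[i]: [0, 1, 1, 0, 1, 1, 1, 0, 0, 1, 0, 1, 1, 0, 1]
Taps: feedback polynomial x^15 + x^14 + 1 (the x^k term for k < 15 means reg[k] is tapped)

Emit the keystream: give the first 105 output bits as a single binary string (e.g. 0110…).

011011100101101101101000110110110110000100100100100000111000111000000101111010000000110101100000000100110

k : reg_k → out_k, fb_k
0: 011011100101101 → 0, fb=1
1: 110111001011011 → 1, fb=0
2: 101110010110110 → 1, fb=1
3: 011100101101101 → 0, fb=1
4: 111001011011011 → 1, fb=0
5: 110010110110110 → 1, fb=1
6: 100101101101101 → 1, fb=0
7: 001011011011010 → 0, fb=0
8: 010110110110100 → 0, fb=0
9: 101101101101000 → 1, fb=1
10: 011011011010001 → 0, fb=1
11: 110110110100011 → 1, fb=0
12: 101101101000110 → 1, fb=1
13: 011011010001101 → 0, fb=1
14: 110110100011011 → 1, fb=0
15: 101101000110110 → 1, fb=1
16: 011010001101101 → 0, fb=1
17: 110100011011011 → 1, fb=0
18: 101000110110110 → 1, fb=1
19: 010001101101101 → 0, fb=1
20: 100011011011011 → 1, fb=0
21: 000110110110110 → 0, fb=0
22: 001101101101100 → 0, fb=0
23: 011011011011000 → 0, fb=0
24: 110110110110000 → 1, fb=1
25: 101101101100001 → 1, fb=0
26: 011011011000010 → 0, fb=0
27: 110110110000100 → 1, fb=1
28: 101101100001001 → 1, fb=0
29: 011011000010010 → 0, fb=0
30: 110110000100100 → 1, fb=1
31: 101100001001001 → 1, fb=0
32: 011000010010010 → 0, fb=0
33: 110000100100100 → 1, fb=1
34: 100001001001001 → 1, fb=0
35: 000010010010010 → 0, fb=0
36: 000100100100100 → 0, fb=0
37: 001001001001000 → 0, fb=0
38: 010010010010000 → 0, fb=0
39: 100100100100000 → 1, fb=1
40: 001001001000001 → 0, fb=1
41: 010010010000011 → 0, fb=1
42: 100100100000111 → 1, fb=0
43: 001001000001110 → 0, fb=0
44: 010010000011100 → 0, fb=0
45: 100100000111000 → 1, fb=1
46: 001000001110001 → 0, fb=1
47: 010000011100011 → 0, fb=1
48: 100000111000111 → 1, fb=0
49: 000001110001110 → 0, fb=0
50: 000011100011100 → 0, fb=0
51: 000111000111000 → 0, fb=0
52: 001110001110000 → 0, fb=0
53: 011100011100000 → 0, fb=0
54: 111000111000000 → 1, fb=1
55: 110001110000001 → 1, fb=0
56: 100011100000010 → 1, fb=1
57: 000111000000101 → 0, fb=1
58: 001110000001011 → 0, fb=1
59: 011100000010111 → 0, fb=1
60: 111000000101111 → 1, fb=0
61: 110000001011110 → 1, fb=1
62: 100000010111101 → 1, fb=0
63: 000000101111010 → 0, fb=0
64: 000001011110100 → 0, fb=0
65: 000010111101000 → 0, fb=0
66: 000101111010000 → 0, fb=0
67: 001011110100000 → 0, fb=0
68: 010111101000000 → 0, fb=0
69: 101111010000000 → 1, fb=1
70: 011110100000001 → 0, fb=1
71: 111101000000011 → 1, fb=0
72: 111010000000110 → 1, fb=1
73: 110100000001101 → 1, fb=0
74: 101000000011010 → 1, fb=1
75: 010000000110101 → 0, fb=1
76: 100000001101011 → 1, fb=0
77: 000000011010110 → 0, fb=0
78: 000000110101100 → 0, fb=0
79: 000001101011000 → 0, fb=0
80: 000011010110000 → 0, fb=0
81: 000110101100000 → 0, fb=0
82: 001101011000000 → 0, fb=0
83: 011010110000000 → 0, fb=0
84: 110101100000000 → 1, fb=1
85: 101011000000001 → 1, fb=0
86: 010110000000010 → 0, fb=0
87: 101100000000100 → 1, fb=1
88: 011000000001001 → 0, fb=1
89: 110000000010011 → 1, fb=0
90: 100000000100110 → 1, fb=1
91: 000000001001101 → 0, fb=1
92: 000000010011011 → 0, fb=1
93: 000000100110111 → 0, fb=1
94: 000001001101111 → 0, fb=1
95: 000010011011111 → 0, fb=1
96: 000100110111111 → 0, fb=1
97: 001001101111111 → 0, fb=1
98: 010011011111111 → 0, fb=1
99: 100110111111111 → 1, fb=0
100: 001101111111110 → 0, fb=0
101: 011011111111100 → 0, fb=0
102: 110111111111000 → 1, fb=1
103: 101111111110001 → 1, fb=0
104: 011111111100010 → 0, fb=0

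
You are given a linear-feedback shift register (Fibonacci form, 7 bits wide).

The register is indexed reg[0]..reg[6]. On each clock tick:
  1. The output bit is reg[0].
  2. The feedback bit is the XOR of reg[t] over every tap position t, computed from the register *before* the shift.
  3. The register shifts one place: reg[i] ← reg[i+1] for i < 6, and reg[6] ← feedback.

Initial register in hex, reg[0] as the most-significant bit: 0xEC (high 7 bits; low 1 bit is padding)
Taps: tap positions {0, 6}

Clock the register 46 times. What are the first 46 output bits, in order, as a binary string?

step | reg (before) | out | fb
   0 | 1110110 | 1 | 1
   1 | 1101101 | 1 | 0
   2 | 1011010 | 1 | 1
   3 | 0110101 | 0 | 1
   4 | 1101011 | 1 | 0
   5 | 1010110 | 1 | 1
   6 | 0101101 | 0 | 1
   7 | 1011011 | 1 | 0
   8 | 0110110 | 0 | 0
   9 | 1101100 | 1 | 1
  10 | 1011001 | 1 | 0
  11 | 0110010 | 0 | 0
  12 | 1100100 | 1 | 1
  13 | 1001001 | 1 | 0
  14 | 0010010 | 0 | 0
  15 | 0100100 | 0 | 0
  16 | 1001000 | 1 | 1
  17 | 0010001 | 0 | 1
  18 | 0100011 | 0 | 1
  19 | 1000111 | 1 | 0
  20 | 0001110 | 0 | 0
  21 | 0011100 | 0 | 0
  22 | 0111000 | 0 | 0
  23 | 1110000 | 1 | 1
  24 | 1100001 | 1 | 0
  25 | 1000010 | 1 | 1
  26 | 0000101 | 0 | 1
  27 | 0001011 | 0 | 1
  28 | 0010111 | 0 | 1
  29 | 0101111 | 0 | 1
  30 | 1011111 | 1 | 0
  31 | 0111110 | 0 | 0
  32 | 1111100 | 1 | 1
  33 | 1111001 | 1 | 0
  34 | 1110010 | 1 | 1
  35 | 1100101 | 1 | 0
  36 | 1001010 | 1 | 1
  37 | 0010101 | 0 | 1
  38 | 0101011 | 0 | 1
  39 | 1010111 | 1 | 0
  40 | 0101110 | 0 | 0
  41 | 1011100 | 1 | 1
  42 | 0111001 | 0 | 1
  43 | 1110011 | 1 | 0
  44 | 1100110 | 1 | 1
  45 | 1001101 | 1 | 0

1110110101101100100100011100001011111001010111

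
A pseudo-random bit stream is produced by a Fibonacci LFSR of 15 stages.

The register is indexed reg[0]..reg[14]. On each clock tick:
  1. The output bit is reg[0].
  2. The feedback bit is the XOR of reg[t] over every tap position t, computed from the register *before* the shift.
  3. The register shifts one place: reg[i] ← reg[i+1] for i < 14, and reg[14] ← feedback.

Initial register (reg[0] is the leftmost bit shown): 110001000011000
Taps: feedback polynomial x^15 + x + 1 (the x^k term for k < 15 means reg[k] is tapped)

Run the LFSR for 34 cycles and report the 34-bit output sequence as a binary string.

tick  register→output (feedback)
  0  110001000011000→1 (0)
  1  100010000110000→1 (1)
  2  000100001100001→0 (0)
  3  001000011000010→0 (0)
  4  010000110000100→0 (1)
  5  100001100001001→1 (1)
  6  000011000010011→0 (0)
  7  000110000100110→0 (0)
  8  001100001001100→0 (0)
  9  011000010011000→0 (1)
 10  110000100110001→1 (0)
 11  100001001100010→1 (1)
 12  000010011000101→0 (0)
 13  000100110001010→0 (0)
 14  001001100010100→0 (0)
 15  010011000101000→0 (1)
 16  100110001010001→1 (1)
 17  001100010100011→0 (0)
 18  011000101000110→0 (1)
 19  110001010001101→1 (0)
 20  100010100011010→1 (1)
 21  000101000110101→0 (0)
 22  001010001101010→0 (0)
 23  010100011010100→0 (1)
 24  101000110101001→1 (1)
 25  010001101010011→0 (1)
 26  100011010100111→1 (1)
 27  000110101001111→0 (0)
 28  001101010011110→0 (0)
 29  011010100111100→0 (1)
 30  110101001111001→1 (0)
 31  101010011110010→1 (1)
 32  010100111100101→0 (1)
 33  101001111001011→1 (1)

1100010000110000100110001010001101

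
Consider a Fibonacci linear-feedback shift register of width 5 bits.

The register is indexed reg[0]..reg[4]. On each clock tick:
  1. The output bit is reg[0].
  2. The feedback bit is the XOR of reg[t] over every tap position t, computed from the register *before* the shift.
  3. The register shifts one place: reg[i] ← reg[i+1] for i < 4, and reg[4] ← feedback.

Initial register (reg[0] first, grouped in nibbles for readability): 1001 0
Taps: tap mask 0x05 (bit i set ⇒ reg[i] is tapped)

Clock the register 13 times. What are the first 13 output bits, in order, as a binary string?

1001011001111

tick  register→output (feedback)
  0  10010→1 (1)
  1  00101→0 (1)
  2  01011→0 (0)
  3  10110→1 (0)
  4  01100→0 (1)
  5  11001→1 (1)
  6  10011→1 (1)
  7  00111→0 (1)
  8  01111→0 (1)
  9  11111→1 (0)
 10  11110→1 (0)
 11  11100→1 (0)
 12  11000→1 (1)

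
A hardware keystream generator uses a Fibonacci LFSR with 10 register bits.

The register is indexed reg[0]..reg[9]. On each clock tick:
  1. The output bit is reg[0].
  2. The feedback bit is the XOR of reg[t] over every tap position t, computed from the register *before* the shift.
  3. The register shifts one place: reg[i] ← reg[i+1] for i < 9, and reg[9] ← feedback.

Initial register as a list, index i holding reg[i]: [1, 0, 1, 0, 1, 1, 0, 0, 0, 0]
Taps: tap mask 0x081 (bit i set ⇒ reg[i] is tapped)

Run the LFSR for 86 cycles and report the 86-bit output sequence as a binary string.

k : reg_k → out_k, fb_k
0: 1010110000 → 1, fb=1
1: 0101100001 → 0, fb=0
2: 1011000010 → 1, fb=1
3: 0110000101 → 0, fb=1
4: 1100001011 → 1, fb=1
5: 1000010111 → 1, fb=0
6: 0000101110 → 0, fb=1
7: 0001011101 → 0, fb=1
8: 0010111011 → 0, fb=0
9: 0101110110 → 0, fb=1
10: 1011101101 → 1, fb=0
11: 0111011010 → 0, fb=0
12: 1110110100 → 1, fb=0
13: 1101101000 → 1, fb=1
14: 1011010001 → 1, fb=1
15: 0110100011 → 0, fb=0
16: 1101000110 → 1, fb=0
17: 1010001100 → 1, fb=0
18: 0100011000 → 0, fb=0
19: 1000110000 → 1, fb=1
20: 0001100001 → 0, fb=0
21: 0011000010 → 0, fb=0
22: 0110000100 → 0, fb=1
23: 1100001001 → 1, fb=1
24: 1000010011 → 1, fb=1
25: 0000100111 → 0, fb=1
26: 0001001111 → 0, fb=1
27: 0010011111 → 0, fb=1
28: 0100111111 → 0, fb=1
29: 1001111111 → 1, fb=0
30: 0011111110 → 0, fb=1
31: 0111111101 → 0, fb=1
32: 1111111011 → 1, fb=1
33: 1111110111 → 1, fb=0
34: 1111101110 → 1, fb=0
35: 1111011100 → 1, fb=0
36: 1110111000 → 1, fb=1
37: 1101110001 → 1, fb=1
38: 1011100011 → 1, fb=1
39: 0111000111 → 0, fb=1
40: 1110001111 → 1, fb=0
41: 1100011110 → 1, fb=0
42: 1000111100 → 1, fb=0
43: 0001111000 → 0, fb=0
44: 0011110000 → 0, fb=0
45: 0111100000 → 0, fb=0
46: 1111000000 → 1, fb=1
47: 1110000001 → 1, fb=1
48: 1100000011 → 1, fb=1
49: 1000000111 → 1, fb=0
50: 0000001110 → 0, fb=1
51: 0000011101 → 0, fb=1
52: 0000111011 → 0, fb=0
53: 0001110110 → 0, fb=1
54: 0011101101 → 0, fb=1
55: 0111011011 → 0, fb=0
56: 1110110110 → 1, fb=0
57: 1101101100 → 1, fb=0
58: 1011011000 → 1, fb=1
59: 0110110001 → 0, fb=0
60: 1101100010 → 1, fb=1
61: 1011000101 → 1, fb=0
62: 0110001010 → 0, fb=0
63: 1100010100 → 1, fb=0
64: 1000101000 → 1, fb=1
65: 0001010001 → 0, fb=0
66: 0010100010 → 0, fb=0
67: 0101000100 → 0, fb=1
68: 1010001001 → 1, fb=1
69: 0100010011 → 0, fb=0
70: 1000100110 → 1, fb=0
71: 0001001100 → 0, fb=1
72: 0010011001 → 0, fb=0
73: 0100110010 → 0, fb=0
74: 1001100100 → 1, fb=0
75: 0011001000 → 0, fb=0
76: 0110010000 → 0, fb=0
77: 1100100000 → 1, fb=1
78: 1001000001 → 1, fb=1
79: 0010000011 → 0, fb=0
80: 0100000110 → 0, fb=1
81: 1000001101 → 1, fb=0
82: 0000011010 → 0, fb=0
83: 0000110100 → 0, fb=1
84: 0001101001 → 0, fb=0
85: 0011010010 → 0, fb=0

10101100001011101101000110000100111111101110001111000000111011011000101000100110010000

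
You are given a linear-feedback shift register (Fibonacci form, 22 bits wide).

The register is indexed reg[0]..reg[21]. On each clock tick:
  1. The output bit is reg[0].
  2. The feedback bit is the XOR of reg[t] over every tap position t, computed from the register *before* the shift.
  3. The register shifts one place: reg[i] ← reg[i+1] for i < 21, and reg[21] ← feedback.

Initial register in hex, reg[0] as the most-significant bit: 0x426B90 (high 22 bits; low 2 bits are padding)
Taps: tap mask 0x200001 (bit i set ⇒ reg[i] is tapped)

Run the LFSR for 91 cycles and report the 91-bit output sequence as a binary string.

step | reg (before) | out | fb
   0 | 0100001001101011100100 | 0 | 0
   1 | 1000010011010111001000 | 1 | 1
   2 | 0000100110101110010001 | 0 | 1
   3 | 0001001101011100100011 | 0 | 1
   4 | 0010011010111001000111 | 0 | 1
   5 | 0100110101110010001111 | 0 | 1
   6 | 1001101011100100011111 | 1 | 0
   7 | 0011010111001000111110 | 0 | 0
   8 | 0110101110010001111100 | 0 | 0
   9 | 1101011100100011111000 | 1 | 1
  10 | 1010111001000111110001 | 1 | 0
  11 | 0101110010001111100010 | 0 | 0
  12 | 1011100100011111000100 | 1 | 1
  13 | 0111001000111110001001 | 0 | 1
  14 | 1110010001111100010011 | 1 | 0
  15 | 1100100011111000100110 | 1 | 1
  16 | 1001000111110001001101 | 1 | 0
  17 | 0010001111100010011010 | 0 | 0
  18 | 0100011111000100110100 | 0 | 0
  19 | 1000111110001001101000 | 1 | 1
  20 | 0001111100010011010001 | 0 | 1
  21 | 0011111000100110100011 | 0 | 1
  22 | 0111110001001101000111 | 0 | 1
  23 | 1111100010011010001111 | 1 | 0
  24 | 1111000100110100011110 | 1 | 1
  25 | 1110001001101000111101 | 1 | 0
  26 | 1100010011010001111010 | 1 | 1
  27 | 1000100110100011110101 | 1 | 0
  28 | 0001001101000111101010 | 0 | 0
  29 | 0010011010001111010100 | 0 | 0
  30 | 0100110100011110101000 | 0 | 0
  31 | 1001101000111101010000 | 1 | 1
  32 | 0011010001111010100001 | 0 | 1
  33 | 0110100011110101000011 | 0 | 1
  34 | 1101000111101010000111 | 1 | 0
  35 | 1010001111010100001110 | 1 | 1
  36 | 0100011110101000011101 | 0 | 1
  37 | 1000111101010000111011 | 1 | 0
  38 | 0001111010100001110110 | 0 | 0
  39 | 0011110101000011101100 | 0 | 0
  40 | 0111101010000111011000 | 0 | 0
  41 | 1111010100001110110000 | 1 | 1
  42 | 1110101000011101100001 | 1 | 0
  43 | 1101010000111011000010 | 1 | 1
  44 | 1010100001110110000101 | 1 | 0
  45 | 0101000011101100001010 | 0 | 0
  46 | 1010000111011000010100 | 1 | 1
  47 | 0100001110110000101001 | 0 | 1
  48 | 1000011101100001010011 | 1 | 0
  49 | 0000111011000010100110 | 0 | 0
  50 | 0001110110000101001100 | 0 | 0
  51 | 0011101100001010011000 | 0 | 0
  52 | 0111011000010100110000 | 0 | 0
  53 | 1110110000101001100000 | 1 | 1
  54 | 1101100001010011000001 | 1 | 0
  55 | 1011000010100110000010 | 1 | 1
  56 | 0110000101001100000101 | 0 | 1
  57 | 1100001010011000001011 | 1 | 0
  58 | 1000010100110000010110 | 1 | 1
  59 | 0000101001100000101101 | 0 | 1
  60 | 0001010011000001011011 | 0 | 1
  61 | 0010100110000010110111 | 0 | 1
  62 | 0101001100000101101111 | 0 | 1
  63 | 1010011000001011011111 | 1 | 0
  64 | 0100110000010110111110 | 0 | 0
  65 | 1001100000101101111100 | 1 | 1
  66 | 0011000001011011111001 | 0 | 1
  67 | 0110000010110111110011 | 0 | 1
  68 | 1100000101101111100111 | 1 | 0
  69 | 1000001011011111001110 | 1 | 1
  70 | 0000010110111110011101 | 0 | 1
  71 | 0000101101111100111011 | 0 | 1
  72 | 0001011011111001110111 | 0 | 1
  73 | 0010110111110011101111 | 0 | 1
  74 | 0101101111100111011111 | 0 | 1
  75 | 1011011111001110111111 | 1 | 0
  76 | 0110111110011101111110 | 0 | 0
  77 | 1101111100111011111100 | 1 | 1
  78 | 1011111001110111111001 | 1 | 0
  79 | 0111110011101111110010 | 0 | 0
  80 | 1111100111011111100100 | 1 | 1
  81 | 1111001110111111001001 | 1 | 0
  82 | 1110011101111110010010 | 1 | 1
  83 | 1100111011111100100101 | 1 | 0
  84 | 1001110111111001001010 | 1 | 1
  85 | 0011101111110010010101 | 0 | 1
  86 | 0111011111100100101011 | 0 | 1
  87 | 1110111111001001010111 | 1 | 0
  88 | 1101111110010010101110 | 1 | 1
  89 | 1011111100100101011101 | 1 | 0
  90 | 0111111001001010111010 | 0 | 0

0100001001101011100100011111000100110100011110101000011101100001010011000001011011111001110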